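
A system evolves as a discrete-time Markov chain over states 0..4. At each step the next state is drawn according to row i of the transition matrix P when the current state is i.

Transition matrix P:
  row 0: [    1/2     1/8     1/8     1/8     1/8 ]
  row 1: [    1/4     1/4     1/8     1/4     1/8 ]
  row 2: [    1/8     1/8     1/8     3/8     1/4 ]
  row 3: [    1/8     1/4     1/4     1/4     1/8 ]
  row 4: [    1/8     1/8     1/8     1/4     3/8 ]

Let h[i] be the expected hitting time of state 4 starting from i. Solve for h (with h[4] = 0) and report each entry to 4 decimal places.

First-step conditioning: h[4] = 0; for i ≠ 4, h[i] = 1 + Σ_k P[i][k]·h[k].
  h[0] = 1 + 1/2·h[0] + 1/8·h[1] + 1/8·h[2] + 1/8·h[3]
  h[1] = 1 + 1/4·h[0] + 1/4·h[1] + 1/8·h[2] + 1/4·h[3]
  h[2] = 1 + 1/8·h[0] + 1/8·h[1] + 1/8·h[2] + 3/8·h[3]
  h[3] = 1 + 1/8·h[0] + 1/4·h[1] + 1/4·h[2] + 1/4·h[3]
Solving the 4×4 linear system over states ≠ 4 gives exactly h = [1480/213, 492/71, 1288/213, 484/71, 0] (h[4] = 0 is the target).

h = [6.9484, 6.9296, 6.0469, 6.8169, 0.0000]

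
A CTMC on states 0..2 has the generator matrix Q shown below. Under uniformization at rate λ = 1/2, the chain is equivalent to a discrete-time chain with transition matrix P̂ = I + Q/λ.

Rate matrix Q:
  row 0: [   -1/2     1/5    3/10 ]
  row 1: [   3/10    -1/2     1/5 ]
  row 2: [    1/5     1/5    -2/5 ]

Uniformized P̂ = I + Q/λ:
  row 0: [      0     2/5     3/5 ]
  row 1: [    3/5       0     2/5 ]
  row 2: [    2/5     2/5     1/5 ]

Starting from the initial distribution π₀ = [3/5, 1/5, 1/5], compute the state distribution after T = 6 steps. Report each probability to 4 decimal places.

t=0: π = [0.6000, 0.2000, 0.2000]
t=1: π = [0.2000, 0.3200, 0.4800]
t=2: π = [0.3840, 0.2720, 0.3440]
t=3: π = [0.3008, 0.2912, 0.4080]
t=4: π = [0.3379, 0.2835, 0.3786]
t=5: π = [0.3215, 0.2866, 0.3919]
t=6: π = [0.3287, 0.2854, 0.3859]

π = [0.3287, 0.2854, 0.3859]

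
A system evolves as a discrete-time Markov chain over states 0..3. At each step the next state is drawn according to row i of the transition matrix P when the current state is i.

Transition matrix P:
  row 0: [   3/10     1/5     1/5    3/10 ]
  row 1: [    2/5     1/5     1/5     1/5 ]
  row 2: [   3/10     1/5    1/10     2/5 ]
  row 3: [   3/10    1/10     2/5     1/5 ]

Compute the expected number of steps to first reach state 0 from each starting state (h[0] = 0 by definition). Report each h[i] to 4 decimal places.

First-step conditioning: h[0] = 0; for i ≠ 0, h[i] = 1 + Σ_k P[i][k]·h[k].
  h[1] = 1 + 1/5·h[1] + 1/5·h[2] + 1/5·h[3]
  h[2] = 1 + 1/5·h[1] + 1/10·h[2] + 2/5·h[3]
  h[3] = 1 + 1/10·h[1] + 2/5·h[2] + 1/5·h[3]
Solving the 3×3 linear system over states ≠ 0 gives exactly h = [0, 530/187, 590/187, 35/11] (h[0] = 0 is the target).

h = [0.0000, 2.8342, 3.1551, 3.1818]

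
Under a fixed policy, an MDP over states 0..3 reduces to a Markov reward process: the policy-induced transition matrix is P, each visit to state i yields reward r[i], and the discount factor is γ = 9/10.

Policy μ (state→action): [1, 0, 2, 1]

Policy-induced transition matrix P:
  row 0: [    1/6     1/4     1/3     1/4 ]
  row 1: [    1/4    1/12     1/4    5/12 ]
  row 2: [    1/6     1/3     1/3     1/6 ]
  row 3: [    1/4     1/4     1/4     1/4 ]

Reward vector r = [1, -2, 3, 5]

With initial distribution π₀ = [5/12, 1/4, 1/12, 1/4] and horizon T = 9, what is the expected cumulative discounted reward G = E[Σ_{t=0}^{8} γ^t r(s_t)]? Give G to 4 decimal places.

G = 11.4566

t=0: π = [0.4167, 0.2500, 0.0833, 0.2500], E[r] = 1.4167, γ^t·E[r] = 1.416667, running G = 1.416667
t=1: π = [0.2083, 0.2153, 0.2917, 0.2847], E[r] = 2.0764, γ^t·E[r] = 1.868750, running G = 3.285417
t=2: π = [0.2083, 0.2384, 0.2917, 0.2616], E[r] = 1.9144, γ^t·E[r] = 1.550625, running G = 4.836042
t=3: π = [0.2083, 0.2346, 0.2917, 0.2654], E[r] = 1.9414, γ^t·E[r] = 1.415250, running G = 6.251292
t=4: π = [0.2083, 0.2352, 0.2917, 0.2648], E[r] = 1.9369, γ^t·E[r] = 1.270772, running G = 7.522064
t=5: π = [0.2083, 0.2351, 0.2917, 0.2649], E[r] = 1.9376, γ^t·E[r] = 1.144138, running G = 8.666201
t=6: π = [0.2083, 0.2351, 0.2917, 0.2649], E[r] = 1.9375, γ^t·E[r] = 1.029657, running G = 9.695859
t=7: π = [0.2083, 0.2351, 0.2917, 0.2649], E[r] = 1.9375, γ^t·E[r] = 0.926702, running G = 10.622560
t=8: π = [0.2083, 0.2351, 0.2917, 0.2649], E[r] = 1.9375, γ^t·E[r] = 0.834030, running G = 11.456590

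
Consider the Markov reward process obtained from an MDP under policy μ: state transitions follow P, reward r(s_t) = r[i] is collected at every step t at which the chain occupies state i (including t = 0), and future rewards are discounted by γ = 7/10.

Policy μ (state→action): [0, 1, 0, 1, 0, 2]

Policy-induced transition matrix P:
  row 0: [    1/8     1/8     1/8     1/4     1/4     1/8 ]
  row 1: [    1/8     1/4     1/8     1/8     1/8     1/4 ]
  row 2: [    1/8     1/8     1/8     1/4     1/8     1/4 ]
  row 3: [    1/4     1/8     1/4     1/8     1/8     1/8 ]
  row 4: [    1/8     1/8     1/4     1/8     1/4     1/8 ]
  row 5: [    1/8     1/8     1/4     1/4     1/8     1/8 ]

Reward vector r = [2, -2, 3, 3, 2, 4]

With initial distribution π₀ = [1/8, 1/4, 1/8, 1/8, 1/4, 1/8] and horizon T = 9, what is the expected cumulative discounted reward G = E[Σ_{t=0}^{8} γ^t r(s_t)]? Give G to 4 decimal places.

t=0: π = [0.1250, 0.2500, 0.1250, 0.1250, 0.2500, 0.1250], E[r] = 1.5000, γ^t·E[r] = 1.500000, running G = 1.500000
t=1: π = [0.1406, 0.1563, 0.1875, 0.1719, 0.1719, 0.1719], E[r] = 2.0781, γ^t·E[r] = 1.454688, running G = 2.954688
t=2: π = [0.1465, 0.1445, 0.1895, 0.1875, 0.1641, 0.1680], E[r] = 2.1348, γ^t·E[r] = 1.046035, running G = 4.000723
t=3: π = [0.1484, 0.1431, 0.1899, 0.1880, 0.1638, 0.1667], E[r] = 2.1392, γ^t·E[r] = 0.733732, running G = 4.734455
t=4: π = [0.1485, 0.1429, 0.1898, 0.1881, 0.1640, 0.1666], E[r] = 2.1397, γ^t·E[r] = 0.513737, running G = 5.248192
t=5: π = [0.1485, 0.1429, 0.1898, 0.1881, 0.1641, 0.1666], E[r] = 2.1397, γ^t·E[r] = 0.359620, running G = 5.607811
t=6: π = [0.1485, 0.1429, 0.1898, 0.1881, 0.1641, 0.1666], E[r] = 2.1397, γ^t·E[r] = 0.251735, running G = 5.859546
t=7: π = [0.1485, 0.1429, 0.1898, 0.1881, 0.1641, 0.1666], E[r] = 2.1397, γ^t·E[r] = 0.176215, running G = 6.035761
t=8: π = [0.1485, 0.1429, 0.1898, 0.1881, 0.1641, 0.1666], E[r] = 2.1397, γ^t·E[r] = 0.123350, running G = 6.159111

G = 6.1591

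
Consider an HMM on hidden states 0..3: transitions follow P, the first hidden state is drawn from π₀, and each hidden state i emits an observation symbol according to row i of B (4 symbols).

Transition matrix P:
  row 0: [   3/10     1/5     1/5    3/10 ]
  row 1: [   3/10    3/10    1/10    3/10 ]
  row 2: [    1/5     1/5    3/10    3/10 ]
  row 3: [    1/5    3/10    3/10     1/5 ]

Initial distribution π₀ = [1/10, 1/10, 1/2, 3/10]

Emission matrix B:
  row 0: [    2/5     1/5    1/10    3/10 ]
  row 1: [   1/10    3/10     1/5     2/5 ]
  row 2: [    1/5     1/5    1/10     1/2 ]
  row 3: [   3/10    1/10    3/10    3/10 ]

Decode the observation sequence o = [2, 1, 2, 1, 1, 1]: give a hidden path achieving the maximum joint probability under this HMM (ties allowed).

path = [3, 1, 3, 1, 1, 1]

t=0: δ = [1.000e-02, 2.000e-02, 5.000e-02, 9.000e-02]  (obs o_0=2)
t=1: δ = [3.600e-03, 8.100e-03, 5.400e-03, 1.800e-03]  ψ = [3, 3, 3, 3]  (obs o_1=1)
t=2: δ = [2.430e-04, 4.860e-04, 1.620e-04, 7.290e-04]  ψ = [1, 1, 2, 1]  (obs o_2=2)
t=3: δ = [2.916e-05, 6.561e-05, 4.374e-05, 1.458e-05]  ψ = [1, 3, 3, 1]  (obs o_3=1)
t=4: δ = [3.937e-06, 5.905e-06, 2.624e-06, 1.968e-06]  ψ = [1, 1, 2, 1]  (obs o_4=1)
t=5: δ = [3.543e-07, 5.314e-07, 1.575e-07, 1.771e-07]  ψ = [1, 1, 0, 1]  (obs o_5=1)
backtrack: best end state = 1; path = [3, 1, 3, 1, 1, 1]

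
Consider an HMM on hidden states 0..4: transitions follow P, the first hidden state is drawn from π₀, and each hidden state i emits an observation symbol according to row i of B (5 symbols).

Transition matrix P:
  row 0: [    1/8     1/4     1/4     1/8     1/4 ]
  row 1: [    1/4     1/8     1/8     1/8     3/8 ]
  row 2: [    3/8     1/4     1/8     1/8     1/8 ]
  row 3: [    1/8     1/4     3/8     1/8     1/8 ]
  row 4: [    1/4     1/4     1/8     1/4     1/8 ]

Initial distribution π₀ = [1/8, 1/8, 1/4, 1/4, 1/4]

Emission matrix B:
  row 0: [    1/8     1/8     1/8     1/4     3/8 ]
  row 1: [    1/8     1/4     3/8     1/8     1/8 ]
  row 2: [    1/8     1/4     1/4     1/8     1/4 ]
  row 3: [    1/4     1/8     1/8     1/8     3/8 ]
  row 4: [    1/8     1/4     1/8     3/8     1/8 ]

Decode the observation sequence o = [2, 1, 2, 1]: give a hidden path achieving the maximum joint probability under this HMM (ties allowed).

t=0: δ = [1.562e-02, 4.688e-02, 6.250e-02, 3.125e-02, 3.125e-02]  (obs o_0=2)
t=1: δ = [2.930e-03, 3.906e-03, 2.930e-03, 9.766e-04, 4.395e-03]  ψ = [2, 2, 3, 2, 1]  (obs o_1=1)
t=2: δ = [1.373e-04, 4.120e-04, 1.831e-04, 1.373e-04, 1.831e-04]  ψ = [2, 4, 0, 4, 1]  (obs o_2=2)
t=3: δ = [1.287e-05, 1.287e-05, 1.287e-05, 6.437e-06, 3.862e-05]  ψ = [1, 1, 1, 1, 1]  (obs o_3=1)
backtrack: best end state = 4; path = [1, 4, 1, 4]

path = [1, 4, 1, 4]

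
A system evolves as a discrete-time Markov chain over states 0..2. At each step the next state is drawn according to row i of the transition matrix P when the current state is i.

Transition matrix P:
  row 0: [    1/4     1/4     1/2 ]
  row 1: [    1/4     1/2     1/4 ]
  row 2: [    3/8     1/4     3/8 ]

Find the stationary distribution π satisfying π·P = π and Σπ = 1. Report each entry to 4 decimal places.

π = [0.2963, 0.3333, 0.3704]

Balance equations π_j = Σ_i π_i·P[i][j]:
  π_0 = 1/4·π_0 + 1/4·π_1 + 3/8·π_2
  π_1 = 1/4·π_0 + 1/2·π_1 + 1/4·π_2
  normalize: π_0 + π_1 + π_2 = 1
Solving the linear system gives exactly π = [8/27, 1/3, 10/27].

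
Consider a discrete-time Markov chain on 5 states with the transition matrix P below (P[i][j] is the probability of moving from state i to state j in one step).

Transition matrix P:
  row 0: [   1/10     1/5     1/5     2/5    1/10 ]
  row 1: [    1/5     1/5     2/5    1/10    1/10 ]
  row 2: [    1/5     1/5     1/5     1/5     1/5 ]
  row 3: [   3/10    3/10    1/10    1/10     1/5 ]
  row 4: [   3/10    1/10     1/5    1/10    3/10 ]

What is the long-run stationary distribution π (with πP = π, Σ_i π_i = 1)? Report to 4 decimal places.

Balance equations π_j = Σ_i π_i·P[i][j]:
  π_0 = 1/10·π_0 + 1/5·π_1 + 1/5·π_2 + 3/10·π_3 + 3/10·π_4
  π_1 = 1/5·π_0 + 1/5·π_1 + 1/5·π_2 + 3/10·π_3 + 1/10·π_4
  π_2 = 1/5·π_0 + 2/5·π_1 + 1/5·π_2 + 1/10·π_3 + 1/5·π_4
  π_3 = 2/5·π_0 + 1/10·π_1 + 1/5·π_2 + 1/10·π_3 + 1/10·π_4
  normalize: π_0 + π_1 + π_2 + π_3 + π_4 = 1
Solving the linear system gives exactly π = [2316/10783, 2168/10783, 2389/10783, 2012/10783, 1898/10783].

π = [0.2148, 0.2011, 0.2216, 0.1866, 0.1760]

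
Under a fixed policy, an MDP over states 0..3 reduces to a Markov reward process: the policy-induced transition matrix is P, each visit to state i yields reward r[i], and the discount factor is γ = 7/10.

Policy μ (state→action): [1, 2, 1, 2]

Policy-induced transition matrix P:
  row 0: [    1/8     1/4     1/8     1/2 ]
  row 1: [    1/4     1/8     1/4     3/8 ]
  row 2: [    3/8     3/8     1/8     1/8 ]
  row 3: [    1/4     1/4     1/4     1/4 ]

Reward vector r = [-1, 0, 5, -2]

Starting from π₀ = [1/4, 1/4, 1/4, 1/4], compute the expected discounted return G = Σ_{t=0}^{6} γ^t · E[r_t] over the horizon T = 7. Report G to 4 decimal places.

G = 0.6751

t=0: π = [0.2500, 0.2500, 0.2500, 0.2500], E[r] = 0.5000, γ^t·E[r] = 0.500000, running G = 0.500000
t=1: π = [0.2500, 0.2500, 0.1875, 0.3125], E[r] = 0.0625, γ^t·E[r] = 0.043750, running G = 0.543750
t=2: π = [0.2422, 0.2422, 0.1953, 0.3203], E[r] = 0.0938, γ^t·E[r] = 0.045938, running G = 0.589688
t=3: π = [0.2441, 0.2441, 0.1953, 0.3164], E[r] = 0.0996, γ^t·E[r] = 0.034166, running G = 0.623854
t=4: π = [0.2439, 0.2439, 0.1951, 0.3171], E[r] = 0.0972, γ^t·E[r] = 0.023330, running G = 0.647184
t=5: π = [0.2439, 0.2439, 0.1951, 0.3171], E[r] = 0.0976, γ^t·E[r] = 0.016403, running G = 0.663586
t=6: π = [0.2439, 0.2439, 0.1951, 0.3171], E[r] = 0.0976, γ^t·E[r] = 0.011478, running G = 0.675065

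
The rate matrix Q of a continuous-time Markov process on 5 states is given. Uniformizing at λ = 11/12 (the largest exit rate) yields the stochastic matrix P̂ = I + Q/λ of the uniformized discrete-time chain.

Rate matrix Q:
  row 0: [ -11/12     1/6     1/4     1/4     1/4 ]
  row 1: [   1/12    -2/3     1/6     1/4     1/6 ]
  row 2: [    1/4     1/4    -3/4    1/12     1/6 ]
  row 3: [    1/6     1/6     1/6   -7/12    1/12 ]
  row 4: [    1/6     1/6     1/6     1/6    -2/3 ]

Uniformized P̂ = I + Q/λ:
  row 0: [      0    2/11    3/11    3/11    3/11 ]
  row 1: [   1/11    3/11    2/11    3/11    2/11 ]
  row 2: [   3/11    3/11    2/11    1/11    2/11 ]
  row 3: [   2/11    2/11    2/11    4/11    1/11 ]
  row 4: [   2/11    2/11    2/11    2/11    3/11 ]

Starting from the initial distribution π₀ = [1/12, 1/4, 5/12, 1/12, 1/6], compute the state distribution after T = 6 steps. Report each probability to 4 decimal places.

π = [0.1520, 0.2196, 0.1956, 0.2418, 0.1910]

t=0: π = [0.0833, 0.2500, 0.4167, 0.0833, 0.1667]
t=1: π = [0.1818, 0.2424, 0.1894, 0.1894, 0.1970]
t=2: π = [0.1439, 0.2211, 0.1983, 0.2376, 0.1990]
t=3: π = [0.1536, 0.2199, 0.1949, 0.2402, 0.1914]
t=4: π = [0.1516, 0.2195, 0.1958, 0.2417, 0.1913]
t=5: π = [0.1521, 0.2196, 0.1956, 0.2417, 0.1910]
t=6: π = [0.1520, 0.2196, 0.1956, 0.2418, 0.1910]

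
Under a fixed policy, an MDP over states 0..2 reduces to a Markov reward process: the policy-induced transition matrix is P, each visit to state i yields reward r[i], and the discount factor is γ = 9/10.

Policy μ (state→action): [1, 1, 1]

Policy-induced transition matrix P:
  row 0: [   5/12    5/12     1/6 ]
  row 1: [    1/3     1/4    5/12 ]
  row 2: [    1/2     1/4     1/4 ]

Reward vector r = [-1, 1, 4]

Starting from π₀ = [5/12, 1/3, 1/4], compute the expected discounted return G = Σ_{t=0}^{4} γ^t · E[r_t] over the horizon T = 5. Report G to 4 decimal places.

G = 3.9647

t=0: π = [0.4167, 0.3333, 0.2500], E[r] = 0.9167, γ^t·E[r] = 0.916667, running G = 0.916667
t=1: π = [0.4097, 0.3194, 0.2708], E[r] = 0.9931, γ^t·E[r] = 0.893750, running G = 1.810417
t=2: π = [0.4126, 0.3183, 0.2691], E[r] = 0.9821, γ^t·E[r] = 0.795469, running G = 2.605885
t=3: π = [0.4126, 0.3188, 0.2687], E[r] = 0.9809, γ^t·E[r] = 0.715043, running G = 3.320928
t=4: π = [0.4125, 0.3188, 0.2687], E[r] = 0.9813, γ^t·E[r] = 0.643805, running G = 3.964733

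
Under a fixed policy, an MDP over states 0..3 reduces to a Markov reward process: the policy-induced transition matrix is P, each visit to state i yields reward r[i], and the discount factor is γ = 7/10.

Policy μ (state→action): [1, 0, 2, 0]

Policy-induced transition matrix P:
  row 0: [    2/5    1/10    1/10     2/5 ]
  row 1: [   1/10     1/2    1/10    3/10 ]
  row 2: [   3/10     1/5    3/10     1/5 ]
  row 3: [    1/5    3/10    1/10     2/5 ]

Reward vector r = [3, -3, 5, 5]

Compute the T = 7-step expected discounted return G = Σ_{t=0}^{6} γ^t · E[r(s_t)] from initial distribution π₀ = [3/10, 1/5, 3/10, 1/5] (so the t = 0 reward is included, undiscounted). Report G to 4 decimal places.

t=0: π = [0.3000, 0.2000, 0.3000, 0.2000], E[r] = 2.8000, γ^t·E[r] = 2.800000, running G = 2.800000
t=1: π = [0.2700, 0.2500, 0.1600, 0.3200], E[r] = 2.4600, γ^t·E[r] = 1.722000, running G = 4.522000
t=2: π = [0.2450, 0.2800, 0.1320, 0.3430], E[r] = 2.2700, γ^t·E[r] = 1.112300, running G = 5.634300
t=3: π = [0.2342, 0.2938, 0.1264, 0.3456], E[r] = 2.1812, γ^t·E[r] = 0.748152, running G = 6.382452
t=4: π = [0.2301, 0.2993, 0.1253, 0.3453], E[r] = 2.1456, γ^t·E[r] = 0.515149, running G = 6.897601
t=5: π = [0.2286, 0.3013, 0.1251, 0.3450], E[r] = 2.1323, γ^t·E[r] = 0.358375, running G = 7.255976
t=6: π = [0.2281, 0.3020, 0.1250, 0.3449], E[r] = 2.1275, γ^t·E[r] = 0.250304, running G = 7.506279

G = 7.5063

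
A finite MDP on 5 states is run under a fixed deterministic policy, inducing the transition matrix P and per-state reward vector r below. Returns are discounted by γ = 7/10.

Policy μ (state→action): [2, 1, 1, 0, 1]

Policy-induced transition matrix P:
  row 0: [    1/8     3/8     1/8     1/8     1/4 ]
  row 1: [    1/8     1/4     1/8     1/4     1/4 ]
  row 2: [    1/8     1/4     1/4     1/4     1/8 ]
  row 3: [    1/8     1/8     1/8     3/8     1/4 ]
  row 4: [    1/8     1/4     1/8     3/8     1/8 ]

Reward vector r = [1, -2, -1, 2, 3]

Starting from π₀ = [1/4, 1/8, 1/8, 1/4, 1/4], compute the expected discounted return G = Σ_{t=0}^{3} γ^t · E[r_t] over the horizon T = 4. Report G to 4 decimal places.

t=0: π = [0.2500, 0.1250, 0.1250, 0.2500, 0.2500], E[r] = 1.1250, γ^t·E[r] = 1.125000, running G = 1.125000
t=1: π = [0.1250, 0.2500, 0.1406, 0.2813, 0.2031], E[r] = 0.6563, γ^t·E[r] = 0.459375, running G = 1.584375
t=2: π = [0.1250, 0.2305, 0.1426, 0.2949, 0.2070], E[r] = 0.7324, γ^t·E[r] = 0.358887, running G = 1.943262
t=3: π = [0.1250, 0.2288, 0.1428, 0.2971, 0.2063], E[r] = 0.7378, γ^t·E[r] = 0.253063, running G = 2.196325

G = 2.1963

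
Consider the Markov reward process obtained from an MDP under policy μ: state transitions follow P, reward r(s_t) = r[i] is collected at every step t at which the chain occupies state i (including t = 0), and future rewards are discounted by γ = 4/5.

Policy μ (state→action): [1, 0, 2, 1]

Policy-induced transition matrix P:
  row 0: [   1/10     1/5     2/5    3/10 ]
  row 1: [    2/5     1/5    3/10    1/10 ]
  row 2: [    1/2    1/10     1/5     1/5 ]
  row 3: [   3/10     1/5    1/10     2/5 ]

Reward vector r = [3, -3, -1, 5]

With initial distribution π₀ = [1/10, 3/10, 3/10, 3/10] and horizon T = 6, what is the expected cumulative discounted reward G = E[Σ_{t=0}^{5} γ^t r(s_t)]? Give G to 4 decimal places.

G = 4.6115

t=0: π = [0.1000, 0.3000, 0.3000, 0.3000], E[r] = 0.6000, γ^t·E[r] = 0.600000, running G = 0.600000
t=1: π = [0.3700, 0.1700, 0.2200, 0.2400], E[r] = 1.5800, γ^t·E[r] = 1.264000, running G = 1.864000
t=2: π = [0.2870, 0.1780, 0.2670, 0.2680], E[r] = 1.4000, γ^t·E[r] = 0.896000, running G = 2.760000
t=3: π = [0.3138, 0.1733, 0.2484, 0.2645], E[r] = 1.4956, γ^t·E[r] = 0.765747, running G = 3.525747
t=4: π = [0.3043, 0.1752, 0.2536, 0.2670], E[r] = 1.4684, γ^t·E[r] = 0.601448, running G = 4.127196
t=5: π = [0.3074, 0.1746, 0.2517, 0.2663], E[r] = 1.4781, γ^t·E[r] = 0.484343, running G = 4.611539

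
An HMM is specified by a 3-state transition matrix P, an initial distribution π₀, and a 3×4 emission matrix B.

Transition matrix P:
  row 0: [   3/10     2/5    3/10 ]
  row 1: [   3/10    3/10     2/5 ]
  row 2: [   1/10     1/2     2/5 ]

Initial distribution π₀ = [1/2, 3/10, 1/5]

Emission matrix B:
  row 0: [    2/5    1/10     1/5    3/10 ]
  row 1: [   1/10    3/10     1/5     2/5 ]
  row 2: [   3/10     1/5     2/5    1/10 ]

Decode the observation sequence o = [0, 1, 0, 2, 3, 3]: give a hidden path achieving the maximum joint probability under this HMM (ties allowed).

path = [0, 1, 2, 2, 1, 1]

t=0: δ = [2.000e-01, 3.000e-02, 6.000e-02]  (obs o_0=0)
t=1: δ = [6.000e-03, 2.400e-02, 1.200e-02]  ψ = [0, 0, 0]  (obs o_1=1)
t=2: δ = [2.880e-03, 7.200e-04, 2.880e-03]  ψ = [1, 1, 1]  (obs o_2=0)
t=3: δ = [1.728e-04, 2.880e-04, 4.608e-04]  ψ = [0, 2, 2]  (obs o_3=2)
t=4: δ = [2.592e-05, 9.216e-05, 1.843e-05]  ψ = [1, 2, 2]  (obs o_4=3)
t=5: δ = [8.294e-06, 1.106e-05, 3.686e-06]  ψ = [1, 1, 1]  (obs o_5=3)
backtrack: best end state = 1; path = [0, 1, 2, 2, 1, 1]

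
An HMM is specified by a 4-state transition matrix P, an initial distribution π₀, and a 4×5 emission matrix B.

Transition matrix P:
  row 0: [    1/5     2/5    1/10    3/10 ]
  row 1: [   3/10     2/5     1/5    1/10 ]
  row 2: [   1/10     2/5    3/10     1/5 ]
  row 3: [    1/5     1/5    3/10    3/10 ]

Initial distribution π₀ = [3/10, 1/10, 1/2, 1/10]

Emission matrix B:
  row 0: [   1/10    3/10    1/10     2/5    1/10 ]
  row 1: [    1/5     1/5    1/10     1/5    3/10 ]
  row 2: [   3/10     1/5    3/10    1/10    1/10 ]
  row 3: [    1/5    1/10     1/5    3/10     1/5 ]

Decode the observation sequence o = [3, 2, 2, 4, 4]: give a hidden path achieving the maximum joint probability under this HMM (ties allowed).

path = [0, 3, 2, 1, 1]

t=0: δ = [1.200e-01, 2.000e-02, 5.000e-02, 3.000e-02]  (obs o_0=3)
t=1: δ = [2.400e-03, 4.800e-03, 4.500e-03, 7.200e-03]  ψ = [0, 0, 2, 0]  (obs o_1=2)
t=2: δ = [1.440e-04, 1.920e-04, 6.480e-04, 4.320e-04]  ψ = [1, 1, 3, 3]  (obs o_2=2)
t=3: δ = [8.640e-06, 7.776e-05, 1.944e-05, 2.592e-05]  ψ = [3, 2, 2, 2]  (obs o_3=4)
t=4: δ = [2.333e-06, 9.331e-06, 1.555e-06, 1.555e-06]  ψ = [1, 1, 1, 1]  (obs o_4=4)
backtrack: best end state = 1; path = [0, 3, 2, 1, 1]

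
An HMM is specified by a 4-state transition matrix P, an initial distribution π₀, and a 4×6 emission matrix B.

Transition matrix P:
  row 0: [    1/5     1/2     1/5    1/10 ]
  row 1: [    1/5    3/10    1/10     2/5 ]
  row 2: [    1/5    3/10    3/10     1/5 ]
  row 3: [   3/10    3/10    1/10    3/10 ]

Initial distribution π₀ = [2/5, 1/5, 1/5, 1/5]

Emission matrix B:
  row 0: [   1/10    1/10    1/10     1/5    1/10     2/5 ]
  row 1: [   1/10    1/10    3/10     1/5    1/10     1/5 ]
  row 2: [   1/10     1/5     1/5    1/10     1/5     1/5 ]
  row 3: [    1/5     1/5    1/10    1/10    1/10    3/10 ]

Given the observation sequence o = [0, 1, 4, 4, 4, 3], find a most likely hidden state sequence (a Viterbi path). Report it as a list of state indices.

t=0: δ = [4.000e-02, 2.000e-02, 2.000e-02, 4.000e-02]  (obs o_0=0)
t=1: δ = [1.200e-03, 2.000e-03, 1.600e-03, 2.400e-03]  ψ = [3, 0, 0, 3]  (obs o_1=1)
t=2: δ = [7.200e-05, 7.200e-05, 9.600e-05, 8.000e-05]  ψ = [3, 3, 2, 1]  (obs o_2=4)
t=3: δ = [2.400e-06, 3.600e-06, 5.760e-06, 2.880e-06]  ψ = [3, 0, 2, 1]  (obs o_3=4)
t=4: δ = [1.152e-07, 1.728e-07, 3.456e-07, 1.440e-07]  ψ = [2, 2, 2, 1]  (obs o_4=4)
t=5: δ = [1.382e-08, 2.074e-08, 1.037e-08, 6.912e-09]  ψ = [2, 2, 2, 1]  (obs o_5=3)
backtrack: best end state = 1; path = [0, 2, 2, 2, 2, 1]

path = [0, 2, 2, 2, 2, 1]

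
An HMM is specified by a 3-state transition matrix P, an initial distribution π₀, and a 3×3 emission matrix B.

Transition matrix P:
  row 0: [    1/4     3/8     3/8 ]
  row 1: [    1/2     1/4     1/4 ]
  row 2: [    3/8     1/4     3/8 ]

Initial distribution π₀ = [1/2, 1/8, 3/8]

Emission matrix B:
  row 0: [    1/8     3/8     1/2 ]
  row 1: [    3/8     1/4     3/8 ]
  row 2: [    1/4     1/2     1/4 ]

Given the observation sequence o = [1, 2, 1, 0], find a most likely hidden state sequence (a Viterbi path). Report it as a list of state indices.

path = [0, 1, 0, 1]

t=0: δ = [1.875e-01, 3.125e-02, 1.875e-01]  (obs o_0=1)
t=1: δ = [3.516e-02, 2.637e-02, 1.758e-02]  ψ = [2, 0, 0]  (obs o_1=2)
t=2: δ = [4.944e-03, 3.296e-03, 6.592e-03]  ψ = [1, 0, 0]  (obs o_2=1)
t=3: δ = [3.090e-04, 6.952e-04, 6.180e-04]  ψ = [2, 0, 2]  (obs o_3=0)
backtrack: best end state = 1; path = [0, 1, 0, 1]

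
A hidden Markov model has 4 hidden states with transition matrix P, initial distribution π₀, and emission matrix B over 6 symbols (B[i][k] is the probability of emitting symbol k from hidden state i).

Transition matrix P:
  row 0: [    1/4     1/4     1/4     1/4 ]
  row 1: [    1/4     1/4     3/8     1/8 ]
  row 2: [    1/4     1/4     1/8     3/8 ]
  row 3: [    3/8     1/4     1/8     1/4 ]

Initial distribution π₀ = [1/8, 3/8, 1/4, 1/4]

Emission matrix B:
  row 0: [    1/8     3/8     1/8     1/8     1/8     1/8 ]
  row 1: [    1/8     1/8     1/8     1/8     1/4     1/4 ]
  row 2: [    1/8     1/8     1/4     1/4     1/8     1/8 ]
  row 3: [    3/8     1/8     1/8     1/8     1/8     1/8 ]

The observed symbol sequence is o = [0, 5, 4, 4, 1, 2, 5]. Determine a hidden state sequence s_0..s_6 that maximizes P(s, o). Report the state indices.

t=0: δ = [1.562e-02, 4.688e-02, 3.125e-02, 9.375e-02]  (obs o_0=0)
t=1: δ = [4.395e-03, 5.859e-03, 2.197e-03, 2.930e-03]  ψ = [3, 3, 1, 3]  (obs o_1=5)
t=2: δ = [1.831e-04, 3.662e-04, 2.747e-04, 1.373e-04]  ψ = [1, 1, 1, 0]  (obs o_2=4)
t=3: δ = [1.144e-05, 2.289e-05, 1.717e-05, 1.287e-05]  ψ = [1, 1, 1, 2]  (obs o_3=4)
t=4: δ = [2.146e-06, 7.153e-07, 1.073e-06, 8.047e-07]  ψ = [1, 1, 1, 2]  (obs o_4=1)
t=5: δ = [6.706e-08, 6.706e-08, 1.341e-07, 6.706e-08]  ψ = [0, 0, 0, 0]  (obs o_5=2)
t=6: δ = [4.191e-09, 8.382e-09, 3.143e-09, 6.286e-09]  ψ = [2, 2, 1, 2]  (obs o_6=5)
backtrack: best end state = 1; path = [3, 1, 1, 1, 0, 2, 1]

path = [3, 1, 1, 1, 0, 2, 1]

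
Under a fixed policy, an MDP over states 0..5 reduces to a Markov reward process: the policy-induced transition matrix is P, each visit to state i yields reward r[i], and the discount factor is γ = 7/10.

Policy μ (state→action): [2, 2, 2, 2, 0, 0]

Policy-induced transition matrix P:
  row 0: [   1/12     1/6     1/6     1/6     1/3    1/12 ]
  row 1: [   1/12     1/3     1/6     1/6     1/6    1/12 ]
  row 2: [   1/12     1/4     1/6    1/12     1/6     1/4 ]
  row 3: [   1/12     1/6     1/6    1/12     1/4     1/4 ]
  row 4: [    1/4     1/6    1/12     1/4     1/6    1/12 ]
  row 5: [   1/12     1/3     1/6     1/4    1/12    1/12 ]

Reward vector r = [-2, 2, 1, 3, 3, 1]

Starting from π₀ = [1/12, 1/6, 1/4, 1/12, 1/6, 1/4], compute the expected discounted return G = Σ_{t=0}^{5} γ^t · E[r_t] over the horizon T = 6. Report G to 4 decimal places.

G = 4.5412

t=0: π = [0.0833, 0.1667, 0.2500, 0.0833, 0.1667, 0.2500], E[r] = 1.4167, γ^t·E[r] = 1.416667, running G = 1.416667
t=1: π = [0.1111, 0.2569, 0.1528, 0.1736, 0.1667, 0.1389], E[r] = 1.6042, γ^t·E[r] = 1.122917, running G = 2.539583
t=2: π = [0.1111, 0.2454, 0.1528, 0.1649, 0.1881, 0.1377], E[r] = 1.6181, γ^t·E[r] = 0.792847, running G = 3.332431
t=3: π = [0.1147, 0.2432, 0.1510, 0.1673, 0.1875, 0.1363], E[r] = 1.6088, γ^t·E[r] = 0.551817, running G = 3.884248
t=4: π = [0.1146, 0.2425, 0.1510, 0.1671, 0.1884, 0.1364], E[r] = 1.6097, γ^t·E[r] = 0.386501, running G = 4.270748
t=5: π = [0.1147, 0.2424, 0.1510, 0.1672, 0.1883, 0.1364], E[r] = 1.6093, γ^t·E[r] = 0.270475, running G = 4.541223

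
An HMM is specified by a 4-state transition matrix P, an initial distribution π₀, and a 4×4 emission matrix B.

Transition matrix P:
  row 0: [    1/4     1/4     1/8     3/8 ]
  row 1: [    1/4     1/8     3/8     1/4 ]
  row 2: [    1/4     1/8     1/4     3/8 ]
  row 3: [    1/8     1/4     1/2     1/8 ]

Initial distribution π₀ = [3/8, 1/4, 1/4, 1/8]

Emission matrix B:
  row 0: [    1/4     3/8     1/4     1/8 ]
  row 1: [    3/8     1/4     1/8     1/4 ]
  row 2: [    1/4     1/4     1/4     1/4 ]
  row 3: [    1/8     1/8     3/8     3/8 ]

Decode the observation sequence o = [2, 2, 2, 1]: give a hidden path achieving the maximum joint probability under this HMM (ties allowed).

path = [0, 3, 2, 0]

t=0: δ = [9.375e-02, 3.125e-02, 6.250e-02, 4.688e-02]  (obs o_0=2)
t=1: δ = [5.859e-03, 2.930e-03, 5.859e-03, 1.318e-02]  ψ = [0, 0, 3, 0]  (obs o_1=2)
t=2: δ = [4.120e-04, 4.120e-04, 1.648e-03, 8.240e-04]  ψ = [3, 3, 3, 0]  (obs o_2=2)
t=3: δ = [1.545e-04, 5.150e-05, 1.030e-04, 7.725e-05]  ψ = [2, 2, 2, 2]  (obs o_3=1)
backtrack: best end state = 0; path = [0, 3, 2, 0]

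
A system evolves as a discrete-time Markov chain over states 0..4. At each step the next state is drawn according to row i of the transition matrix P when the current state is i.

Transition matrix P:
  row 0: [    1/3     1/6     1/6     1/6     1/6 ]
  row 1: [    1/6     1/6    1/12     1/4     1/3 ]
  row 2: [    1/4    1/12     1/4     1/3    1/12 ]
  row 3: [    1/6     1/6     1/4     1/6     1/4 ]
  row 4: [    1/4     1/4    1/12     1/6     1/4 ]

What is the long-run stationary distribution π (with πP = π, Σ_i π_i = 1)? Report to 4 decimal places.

π = [0.2382, 0.1709, 0.1655, 0.2085, 0.2168]

Balance equations π_j = Σ_i π_i·P[i][j]:
  π_0 = 1/3·π_0 + 1/6·π_1 + 1/4·π_2 + 1/6·π_3 + 1/4·π_4
  π_1 = 1/6·π_0 + 1/6·π_1 + 1/12·π_2 + 1/6·π_3 + 1/4·π_4
  π_2 = 1/6·π_0 + 1/12·π_1 + 1/4·π_2 + 1/4·π_3 + 1/12·π_4
  π_3 = 1/6·π_0 + 1/4·π_1 + 1/3·π_2 + 1/6·π_3 + 1/6·π_4
  normalize: π_0 + π_1 + π_2 + π_3 + π_4 = 1
Solving the linear system gives exactly π = [1979/8307, 20/117, 1375/8307, 1732/8307, 1801/8307].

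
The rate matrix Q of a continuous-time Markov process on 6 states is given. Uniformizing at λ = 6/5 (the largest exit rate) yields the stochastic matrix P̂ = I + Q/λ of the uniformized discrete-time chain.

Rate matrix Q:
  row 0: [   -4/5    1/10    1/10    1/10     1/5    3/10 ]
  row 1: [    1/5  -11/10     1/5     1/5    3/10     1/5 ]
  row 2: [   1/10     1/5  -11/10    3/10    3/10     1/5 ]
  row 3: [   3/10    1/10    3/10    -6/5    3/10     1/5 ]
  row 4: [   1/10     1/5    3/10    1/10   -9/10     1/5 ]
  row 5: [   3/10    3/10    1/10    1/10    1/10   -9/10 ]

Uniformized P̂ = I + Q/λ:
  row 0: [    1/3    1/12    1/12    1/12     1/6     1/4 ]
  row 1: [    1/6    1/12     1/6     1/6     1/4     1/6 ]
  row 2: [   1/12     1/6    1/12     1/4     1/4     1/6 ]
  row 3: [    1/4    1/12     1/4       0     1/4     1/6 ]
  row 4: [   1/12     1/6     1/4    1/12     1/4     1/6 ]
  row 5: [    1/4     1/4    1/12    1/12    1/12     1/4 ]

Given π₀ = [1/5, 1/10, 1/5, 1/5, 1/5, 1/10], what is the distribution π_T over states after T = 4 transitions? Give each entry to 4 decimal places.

t=0: π = [0.2000, 0.1000, 0.2000, 0.2000, 0.2000, 0.1000]
t=1: π = [0.1917, 0.1333, 0.1583, 0.1083, 0.2167, 0.1917]
t=2: π = [0.1924, 0.1465, 0.1486, 0.1118, 0.2021, 0.1986]
t=3: π = [0.1954, 0.1457, 0.1479, 0.1110, 0.2009, 0.1992]
t=4: π = [0.1960, 0.1456, 0.1474, 0.1109, 0.2005, 0.1996]

π = [0.1960, 0.1456, 0.1474, 0.1109, 0.2005, 0.1996]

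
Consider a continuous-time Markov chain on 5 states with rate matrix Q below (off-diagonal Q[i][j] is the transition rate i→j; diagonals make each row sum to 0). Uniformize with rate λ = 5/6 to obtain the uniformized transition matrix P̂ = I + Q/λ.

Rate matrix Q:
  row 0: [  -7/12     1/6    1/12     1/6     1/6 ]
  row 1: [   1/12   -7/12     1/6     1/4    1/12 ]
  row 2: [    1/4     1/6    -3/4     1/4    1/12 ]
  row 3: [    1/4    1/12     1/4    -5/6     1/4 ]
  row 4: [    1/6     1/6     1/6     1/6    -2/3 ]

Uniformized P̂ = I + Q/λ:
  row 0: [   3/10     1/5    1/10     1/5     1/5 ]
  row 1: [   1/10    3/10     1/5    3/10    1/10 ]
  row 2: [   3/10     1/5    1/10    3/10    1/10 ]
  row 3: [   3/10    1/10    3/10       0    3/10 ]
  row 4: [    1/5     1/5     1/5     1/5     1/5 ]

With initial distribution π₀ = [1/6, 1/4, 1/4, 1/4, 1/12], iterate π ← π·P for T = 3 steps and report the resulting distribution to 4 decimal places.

π = [0.2418, 0.2002, 0.1778, 0.1981, 0.1821]

t=0: π = [0.1667, 0.2500, 0.2500, 0.2500, 0.0833]
t=1: π = [0.2417, 0.2000, 0.1833, 0.2000, 0.1750]
t=2: π = [0.2425, 0.2000, 0.1775, 0.1983, 0.1817]
t=3: π = [0.2418, 0.2002, 0.1778, 0.1981, 0.1821]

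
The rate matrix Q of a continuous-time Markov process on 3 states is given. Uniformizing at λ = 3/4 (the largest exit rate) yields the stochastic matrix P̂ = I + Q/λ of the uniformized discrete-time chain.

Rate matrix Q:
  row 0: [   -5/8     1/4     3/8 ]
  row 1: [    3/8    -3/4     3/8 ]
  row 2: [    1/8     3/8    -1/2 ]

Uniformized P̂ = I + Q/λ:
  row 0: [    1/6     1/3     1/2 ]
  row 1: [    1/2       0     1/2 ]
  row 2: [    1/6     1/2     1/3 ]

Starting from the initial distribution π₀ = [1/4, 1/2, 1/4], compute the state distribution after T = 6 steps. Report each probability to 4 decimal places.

π = [0.2674, 0.3041, 0.4286]

t=0: π = [0.2500, 0.5000, 0.2500]
t=1: π = [0.3333, 0.2083, 0.4583]
t=2: π = [0.2361, 0.3403, 0.4236]
t=3: π = [0.2801, 0.2905, 0.4294]
t=4: π = [0.2635, 0.3081, 0.4284]
t=5: π = [0.2694, 0.3021, 0.4286]
t=6: π = [0.2674, 0.3041, 0.4286]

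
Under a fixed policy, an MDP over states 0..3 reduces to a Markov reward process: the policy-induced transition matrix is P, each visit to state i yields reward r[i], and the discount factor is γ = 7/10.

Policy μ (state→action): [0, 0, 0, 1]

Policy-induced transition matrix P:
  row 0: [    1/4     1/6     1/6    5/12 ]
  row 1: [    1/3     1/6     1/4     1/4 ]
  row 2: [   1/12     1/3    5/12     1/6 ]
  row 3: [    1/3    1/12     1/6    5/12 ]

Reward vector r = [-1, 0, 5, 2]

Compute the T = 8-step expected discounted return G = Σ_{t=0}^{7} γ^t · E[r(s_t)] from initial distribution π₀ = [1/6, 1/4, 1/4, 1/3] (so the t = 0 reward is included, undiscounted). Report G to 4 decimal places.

G = 5.2101

t=0: π = [0.1667, 0.2500, 0.2500, 0.3333], E[r] = 1.7500, γ^t·E[r] = 1.750000, running G = 1.750000
t=1: π = [0.2569, 0.1806, 0.2500, 0.3125], E[r] = 1.6181, γ^t·E[r] = 1.132639, running G = 2.882639
t=2: π = [0.2494, 0.1823, 0.2442, 0.3241], E[r] = 1.6198, γ^t·E[r] = 0.793698, running G = 3.676337
t=3: π = [0.2515, 0.1804, 0.2429, 0.3252], E[r] = 1.6135, γ^t·E[r] = 0.553438, running G = 4.229775
t=4: π = [0.2516, 0.1800, 0.2424, 0.3259], E[r] = 1.6122, γ^t·E[r] = 0.387097, running G = 4.616872
t=5: π = [0.2518, 0.1799, 0.2423, 0.3261], E[r] = 1.6117, γ^t·E[r] = 0.270884, running G = 4.887756
t=6: π = [0.2518, 0.1799, 0.2422, 0.3261], E[r] = 1.6116, γ^t·E[r] = 0.189601, running G = 5.077357
t=7: π = [0.2518, 0.1799, 0.2422, 0.3261], E[r] = 1.6115, γ^t·E[r] = 0.132717, running G = 5.210074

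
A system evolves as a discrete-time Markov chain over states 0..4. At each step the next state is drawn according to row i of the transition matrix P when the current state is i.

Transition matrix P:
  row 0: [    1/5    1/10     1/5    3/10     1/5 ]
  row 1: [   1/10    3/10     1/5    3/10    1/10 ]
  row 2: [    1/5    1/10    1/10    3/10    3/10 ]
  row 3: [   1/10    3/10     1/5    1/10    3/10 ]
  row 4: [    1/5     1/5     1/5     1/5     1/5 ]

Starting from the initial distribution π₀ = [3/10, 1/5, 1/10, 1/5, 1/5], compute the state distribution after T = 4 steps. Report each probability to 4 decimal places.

π = [0.1558, 0.2104, 0.1818, 0.2317, 0.2203]

t=0: π = [0.3000, 0.2000, 0.1000, 0.2000, 0.2000]
t=1: π = [0.1600, 0.2000, 0.1900, 0.2400, 0.2100]
t=2: π = [0.1560, 0.2090, 0.1810, 0.2310, 0.2230]
t=3: π = [0.1560, 0.2103, 0.1819, 0.2315, 0.2203]
t=4: π = [0.1558, 0.2104, 0.1818, 0.2317, 0.2203]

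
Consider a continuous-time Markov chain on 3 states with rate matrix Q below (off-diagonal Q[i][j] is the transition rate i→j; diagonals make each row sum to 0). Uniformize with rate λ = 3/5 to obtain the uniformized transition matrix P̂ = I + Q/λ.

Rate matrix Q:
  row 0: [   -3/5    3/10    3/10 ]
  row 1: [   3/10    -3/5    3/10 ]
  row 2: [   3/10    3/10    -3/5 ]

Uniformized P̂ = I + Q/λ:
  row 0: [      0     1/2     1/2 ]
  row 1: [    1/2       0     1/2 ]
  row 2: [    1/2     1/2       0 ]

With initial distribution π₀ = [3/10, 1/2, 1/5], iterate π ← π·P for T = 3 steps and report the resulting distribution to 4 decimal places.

t=0: π = [0.3000, 0.5000, 0.2000]
t=1: π = [0.3500, 0.2500, 0.4000]
t=2: π = [0.3250, 0.3750, 0.3000]
t=3: π = [0.3375, 0.3125, 0.3500]

π = [0.3375, 0.3125, 0.3500]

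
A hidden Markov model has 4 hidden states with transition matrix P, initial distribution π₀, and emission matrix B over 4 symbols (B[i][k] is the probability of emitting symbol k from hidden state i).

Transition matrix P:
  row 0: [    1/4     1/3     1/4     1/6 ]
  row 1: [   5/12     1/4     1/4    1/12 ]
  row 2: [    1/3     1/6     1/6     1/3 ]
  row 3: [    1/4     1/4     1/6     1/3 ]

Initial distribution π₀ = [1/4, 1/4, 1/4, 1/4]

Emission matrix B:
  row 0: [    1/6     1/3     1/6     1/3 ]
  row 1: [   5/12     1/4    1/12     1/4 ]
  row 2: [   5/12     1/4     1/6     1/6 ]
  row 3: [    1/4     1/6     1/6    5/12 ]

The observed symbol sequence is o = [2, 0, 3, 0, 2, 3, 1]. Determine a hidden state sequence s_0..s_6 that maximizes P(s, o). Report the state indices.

path = [0, 1, 0, 1, 0, 1, 0]

t=0: δ = [4.167e-02, 2.083e-02, 4.167e-02, 4.167e-02]  (obs o_0=2)
t=1: δ = [2.315e-03, 5.787e-03, 4.340e-03, 3.472e-03]  ψ = [2, 0, 0, 2]  (obs o_1=0)
t=2: δ = [8.038e-04, 3.617e-04, 2.411e-04, 6.028e-04]  ψ = [1, 1, 1, 2]  (obs o_2=3)
t=3: δ = [3.349e-05, 1.116e-04, 8.372e-05, 5.023e-05]  ψ = [0, 0, 0, 3]  (obs o_3=0)
t=4: δ = [7.752e-06, 2.326e-06, 4.651e-06, 4.651e-06]  ψ = [1, 1, 1, 2]  (obs o_4=2)
t=5: δ = [6.460e-07, 6.460e-07, 3.230e-07, 6.460e-07]  ψ = [0, 0, 0, 2]  (obs o_5=3)
t=6: δ = [8.973e-08, 5.384e-08, 4.038e-08, 3.589e-08]  ψ = [1, 0, 0, 3]  (obs o_6=1)
backtrack: best end state = 0; path = [0, 1, 0, 1, 0, 1, 0]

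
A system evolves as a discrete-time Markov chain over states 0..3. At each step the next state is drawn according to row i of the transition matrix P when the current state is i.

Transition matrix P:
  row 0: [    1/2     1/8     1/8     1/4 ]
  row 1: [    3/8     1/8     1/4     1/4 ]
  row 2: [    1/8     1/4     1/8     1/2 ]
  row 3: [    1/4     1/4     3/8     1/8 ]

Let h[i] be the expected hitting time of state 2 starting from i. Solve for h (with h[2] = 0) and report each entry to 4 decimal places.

h = [5.0087, 4.3826, 0.0000, 3.8261]

First-step conditioning: h[2] = 0; for i ≠ 2, h[i] = 1 + Σ_k P[i][k]·h[k].
  h[0] = 1 + 1/2·h[0] + 1/8·h[1] + 1/4·h[3]
  h[1] = 1 + 3/8·h[0] + 1/8·h[1] + 1/4·h[3]
  h[3] = 1 + 1/4·h[0] + 1/4·h[1] + 1/8·h[3]
Solving the 3×3 linear system over states ≠ 2 gives exactly h = [576/115, 504/115, 0, 88/23] (h[2] = 0 is the target).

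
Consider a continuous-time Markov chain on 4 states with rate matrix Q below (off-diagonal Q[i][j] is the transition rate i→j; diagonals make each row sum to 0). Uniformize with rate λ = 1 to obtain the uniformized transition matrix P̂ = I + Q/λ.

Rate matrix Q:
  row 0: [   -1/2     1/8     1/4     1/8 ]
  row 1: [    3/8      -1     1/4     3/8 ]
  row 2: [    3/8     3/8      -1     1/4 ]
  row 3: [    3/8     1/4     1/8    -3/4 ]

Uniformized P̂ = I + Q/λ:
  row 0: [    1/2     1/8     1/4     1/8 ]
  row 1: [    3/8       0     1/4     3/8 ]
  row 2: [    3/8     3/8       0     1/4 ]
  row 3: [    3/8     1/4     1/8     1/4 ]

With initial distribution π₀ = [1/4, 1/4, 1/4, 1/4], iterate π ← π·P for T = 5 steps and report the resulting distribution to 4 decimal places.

t=0: π = [0.2500, 0.2500, 0.2500, 0.2500]
t=1: π = [0.4063, 0.1875, 0.1563, 0.2500]
t=2: π = [0.4258, 0.1719, 0.1797, 0.2227]
t=3: π = [0.4282, 0.1763, 0.1772, 0.2183]
t=4: π = [0.4285, 0.1746, 0.1784, 0.2185]
t=5: π = [0.4286, 0.1751, 0.1781, 0.2183]

π = [0.4286, 0.1751, 0.1781, 0.2183]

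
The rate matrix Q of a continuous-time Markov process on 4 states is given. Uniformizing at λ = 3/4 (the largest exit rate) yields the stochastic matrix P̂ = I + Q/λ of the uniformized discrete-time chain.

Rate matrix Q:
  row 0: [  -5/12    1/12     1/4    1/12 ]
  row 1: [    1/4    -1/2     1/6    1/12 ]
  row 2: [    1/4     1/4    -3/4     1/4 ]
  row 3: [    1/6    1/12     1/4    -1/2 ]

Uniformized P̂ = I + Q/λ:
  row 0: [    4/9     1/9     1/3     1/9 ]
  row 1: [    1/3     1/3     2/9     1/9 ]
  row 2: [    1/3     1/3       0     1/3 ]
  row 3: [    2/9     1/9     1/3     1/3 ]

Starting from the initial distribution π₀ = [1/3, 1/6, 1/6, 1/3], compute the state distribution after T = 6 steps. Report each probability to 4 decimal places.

t=0: π = [0.3333, 0.1667, 0.1667, 0.3333]
t=1: π = [0.3333, 0.1852, 0.2593, 0.2222]
t=2: π = [0.3457, 0.2099, 0.2263, 0.2181]
t=3: π = [0.3475, 0.2080, 0.2346, 0.2099]
t=4: π = [0.3486, 0.2095, 0.2320, 0.2099]
t=5: π = [0.3487, 0.2092, 0.2327, 0.2093]
t=6: π = [0.3488, 0.2093, 0.2325, 0.2093]

π = [0.3488, 0.2093, 0.2325, 0.2093]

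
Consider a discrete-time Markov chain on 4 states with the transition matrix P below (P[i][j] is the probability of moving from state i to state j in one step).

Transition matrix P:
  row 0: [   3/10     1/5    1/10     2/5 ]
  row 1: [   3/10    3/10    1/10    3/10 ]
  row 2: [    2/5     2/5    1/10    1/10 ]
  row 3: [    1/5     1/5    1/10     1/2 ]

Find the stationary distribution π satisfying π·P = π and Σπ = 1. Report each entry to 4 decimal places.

π = [0.2716, 0.2444, 0.1000, 0.3840]

Balance equations π_j = Σ_i π_i·P[i][j]:
  π_0 = 3/10·π_0 + 3/10·π_1 + 2/5·π_2 + 1/5·π_3
  π_1 = 1/5·π_0 + 3/10·π_1 + 2/5·π_2 + 1/5·π_3
  π_2 = 1/10·π_0 + 1/10·π_1 + 1/10·π_2 + 1/10·π_3
  normalize: π_0 + π_1 + π_2 + π_3 = 1
Solving the linear system gives exactly π = [22/81, 11/45, 1/10, 311/810].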